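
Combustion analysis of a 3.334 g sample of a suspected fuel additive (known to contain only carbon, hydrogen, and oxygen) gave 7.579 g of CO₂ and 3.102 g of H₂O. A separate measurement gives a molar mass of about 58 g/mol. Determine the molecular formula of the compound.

mol C = 7.579 g CO₂ ÷ 44.009 g/mol = 0.17221 mol
mol H = 2 × 3.102 g H₂O ÷ 18.015 g/mol = 0.34438 mol
mass O = 3.334 − (2.0685 + 0.34713) = 0.91839 g → mol O = 0.91839 ÷ 15.999 = 0.057403 mol
Divide by the smallest (0.057403 mol): C 3.000, H 5.999, O 1.000
Empirical formula: C3H6O
Empirical-formula mass = 58.08 g/mol; 58 ÷ 58.08 ≈ 1, so the molecular formula is C3H6O.

C3H6O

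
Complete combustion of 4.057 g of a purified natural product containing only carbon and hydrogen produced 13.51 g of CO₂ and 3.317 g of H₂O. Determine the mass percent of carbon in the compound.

90.88%

mol C = 13.51 g CO₂ ÷ 44.009 g/mol = 0.30698 mol
mol H = 2 × 3.317 g H₂O ÷ 18.015 g/mol = 0.36825 mol
mass % C = 3.6872 g ÷ 4.057 g × 100%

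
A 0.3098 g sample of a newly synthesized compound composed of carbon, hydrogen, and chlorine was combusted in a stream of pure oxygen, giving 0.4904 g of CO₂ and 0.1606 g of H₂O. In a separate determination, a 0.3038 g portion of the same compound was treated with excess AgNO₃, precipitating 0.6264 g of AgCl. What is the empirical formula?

mol C = 0.4904 g CO₂ ÷ 44.009 g/mol = 0.011143 mol
mol H = 2 × 0.1606 g H₂O ÷ 18.015 g/mol = 0.017830 mol
From the AgCl data: mol Cl per gram of compound = (0.6264 ÷ 143.318) ÷ 0.3038 = 0.014387 mol/g, so in the 0.3098 g combustion sample mol Cl = 0.0044570 mol
Divide by the smallest (0.0044570 mol): C 2.500, H 4.000, Cl 1.000
Multiplying each by 2 gives whole numbers: C 5.00, H 8.00, Cl 2.00

C5H8Cl2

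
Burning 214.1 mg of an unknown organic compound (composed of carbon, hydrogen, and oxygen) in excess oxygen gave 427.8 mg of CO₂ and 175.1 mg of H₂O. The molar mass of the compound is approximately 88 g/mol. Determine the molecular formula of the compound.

C4H8O2

mol C = 0.4278 g CO₂ ÷ 44.009 g/mol = 0.0097207 mol
mol H = 2 × 0.1751 g H₂O ÷ 18.015 g/mol = 0.019439 mol
mass O = 0.2141 − (0.11676 + 0.019595) = 0.077749 g → mol O = 0.077749 ÷ 15.999 = 0.0048596 mol
Divide by the smallest (0.0048596 mol): C 2.000, H 4.000, O 1.000
Empirical formula: C2H4O
Empirical-formula mass = 44.05 g/mol; 88 ÷ 44.05 ≈ 2, so the molecular formula is C4H8O2.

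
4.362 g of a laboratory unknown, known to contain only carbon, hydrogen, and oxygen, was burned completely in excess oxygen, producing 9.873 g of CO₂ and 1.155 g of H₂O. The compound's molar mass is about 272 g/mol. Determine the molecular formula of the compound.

mol C = 9.873 g CO₂ ÷ 44.009 g/mol = 0.22434 mol
mol H = 2 × 1.155 g H₂O ÷ 18.015 g/mol = 0.12823 mol
mass O = 4.362 − (2.6946 + 0.12925) = 1.5382 g → mol O = 1.5382 ÷ 15.999 = 0.096143 mol
Divide by the smallest (0.096143 mol): C 2.333, H 1.334, O 1.000
Multiplying each by 3 gives whole numbers: C 7.00, H 4.00, O 3.00
Empirical formula: C7H4O3
Empirical-formula mass = 136.11 g/mol; 272 ÷ 136.11 ≈ 2, so the molecular formula is C14H8O6.

C14H8O6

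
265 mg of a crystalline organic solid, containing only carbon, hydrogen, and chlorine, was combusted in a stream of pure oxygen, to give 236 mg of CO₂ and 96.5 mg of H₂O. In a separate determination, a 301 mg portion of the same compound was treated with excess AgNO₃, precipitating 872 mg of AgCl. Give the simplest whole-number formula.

mol C = 0.236 g CO₂ ÷ 44.009 g/mol = 0.005363 mol
mol H = 2 × 0.0965 g H₂O ÷ 18.015 g/mol = 0.01071 mol
From the AgCl data: mol Cl per gram of compound = (0.872 ÷ 143.318) ÷ 0.301 = 0.02021 mol/g, so in the 0.265 g combustion sample mol Cl = 0.005357 mol
Divide by the smallest (0.005357 mol): C 1.001, H 2.000, Cl 1.000

CH2Cl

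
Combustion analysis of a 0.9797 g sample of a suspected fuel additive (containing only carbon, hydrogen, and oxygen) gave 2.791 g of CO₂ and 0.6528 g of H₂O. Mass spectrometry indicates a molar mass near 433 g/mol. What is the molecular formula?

C28H32O4

mol C = 2.791 g CO₂ ÷ 44.009 g/mol = 0.063419 mol
mol H = 2 × 0.6528 g H₂O ÷ 18.015 g/mol = 0.072473 mol
mass O = 0.9797 − (0.76172 + 0.073053) = 0.14492 g → mol O = 0.14492 ÷ 15.999 = 0.0090583 mol
Divide by the smallest (0.0090583 mol): C 7.001, H 8.001, O 1.000
Empirical formula: C7H8O
Empirical-formula mass = 108.14 g/mol; 433 ÷ 108.14 ≈ 4, so the molecular formula is C28H32O4.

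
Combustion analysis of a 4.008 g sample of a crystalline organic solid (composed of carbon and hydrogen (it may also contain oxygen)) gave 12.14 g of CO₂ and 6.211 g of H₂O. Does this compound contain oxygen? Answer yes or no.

mol C = 12.14 g CO₂ ÷ 44.009 g/mol = 0.27585 mol
mol H = 2 × 6.211 g H₂O ÷ 18.015 g/mol = 0.68954 mol
C and H together account for 4.0083 g — essentially the entire 4.008 g sample — so the compound contains no oxygen.

no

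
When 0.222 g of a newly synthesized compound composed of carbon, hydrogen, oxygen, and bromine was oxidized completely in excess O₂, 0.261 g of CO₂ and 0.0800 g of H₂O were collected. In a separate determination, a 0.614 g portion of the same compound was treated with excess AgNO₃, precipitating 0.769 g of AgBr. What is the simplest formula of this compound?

mol C = 0.261 g CO₂ ÷ 44.009 g/mol = 0.005931 mol
mol H = 2 × 0.0800 g H₂O ÷ 18.015 g/mol = 0.008881 mol
From the AgBr data: mol Br per gram of compound = (0.769 ÷ 187.772) ÷ 0.614 = 0.006670 mol/g, so in the 0.222 g combustion sample mol Br = 0.001481 mol
mass O = 0.222 − (0.07123 + 0.008953 + 0.1183) = 0.02350 g → mol O = 0.02350 ÷ 15.999 = 0.001469 mol
Divide by the smallest (0.001469 mol): C 4.038, H 6.047, Br 1.008, O 1.000

C4H6BrO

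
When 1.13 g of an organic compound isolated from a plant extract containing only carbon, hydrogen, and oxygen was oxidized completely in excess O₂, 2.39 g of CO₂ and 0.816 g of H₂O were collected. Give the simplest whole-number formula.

mol C = 2.39 g CO₂ ÷ 44.009 g/mol = 0.05431 mol
mol H = 2 × 0.816 g H₂O ÷ 18.015 g/mol = 0.09059 mol
mass O = 1.13 − (0.6523 + 0.09132) = 0.3864 g → mol O = 0.3864 ÷ 15.999 = 0.02415 mol
Divide by the smallest (0.02415 mol): C 2.249, H 3.751, O 1.000
Multiplying each by 4 gives whole numbers: C 8.99, H 15.00, O 4.00

C9H15O4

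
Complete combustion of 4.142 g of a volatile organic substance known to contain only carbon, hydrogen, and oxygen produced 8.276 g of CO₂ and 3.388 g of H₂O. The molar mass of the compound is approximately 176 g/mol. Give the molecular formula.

C8H16O4

mol C = 8.276 g CO₂ ÷ 44.009 g/mol = 0.18805 mol
mol H = 2 × 3.388 g H₂O ÷ 18.015 g/mol = 0.37613 mol
mass O = 4.142 − (2.2587 + 0.37914) = 1.5042 g → mol O = 1.5042 ÷ 15.999 = 0.094016 mol
Divide by the smallest (0.094016 mol): C 2.000, H 4.001, O 1.000
Empirical formula: C2H4O
Empirical-formula mass = 44.05 g/mol; 176 ÷ 44.05 ≈ 4, so the molecular formula is C8H16O4.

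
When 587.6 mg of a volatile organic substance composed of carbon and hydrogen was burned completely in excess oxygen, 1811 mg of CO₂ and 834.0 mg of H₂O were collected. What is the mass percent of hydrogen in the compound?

mol C = 1.811 g CO₂ ÷ 44.009 g/mol = 0.041151 mol
mol H = 2 × 0.8340 g H₂O ÷ 18.015 g/mol = 0.092590 mol
mass % H = 0.093330 g ÷ 0.5876 g × 100%

15.88%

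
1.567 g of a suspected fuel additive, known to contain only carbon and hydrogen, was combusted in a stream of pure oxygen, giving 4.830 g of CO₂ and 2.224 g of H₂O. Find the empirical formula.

C4H9

mol C = 4.830 g CO₂ ÷ 44.009 g/mol = 0.10975 mol
mol H = 2 × 2.224 g H₂O ÷ 18.015 g/mol = 0.24691 mol
Divide by the smallest (0.10975 mol): C 1.000, H 2.250
Multiplying each by 4 gives whole numbers: C 4.00, H 9.00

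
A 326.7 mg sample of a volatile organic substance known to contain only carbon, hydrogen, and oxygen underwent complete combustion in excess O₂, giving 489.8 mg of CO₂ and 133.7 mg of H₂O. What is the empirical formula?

C3H4O3

mol C = 0.4898 g CO₂ ÷ 44.009 g/mol = 0.011130 mol
mol H = 2 × 0.1337 g H₂O ÷ 18.015 g/mol = 0.014843 mol
mass O = 0.3267 − (0.13368 + 0.014962) = 0.17806 g → mol O = 0.17806 ÷ 15.999 = 0.011130 mol
Divide by the smallest (0.011130 mol): C 1.000, H 1.334, O 1.000
Multiplying each by 3 gives whole numbers: C 3.00, H 4.00, O 3.00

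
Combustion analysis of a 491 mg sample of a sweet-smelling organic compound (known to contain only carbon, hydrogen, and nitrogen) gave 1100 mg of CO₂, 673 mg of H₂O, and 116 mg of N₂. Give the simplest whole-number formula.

C3H9N

mol C = 1.10 g CO₂ ÷ 44.009 g/mol = 0.02499 mol
mol H = 2 × 0.673 g H₂O ÷ 18.015 g/mol = 0.07472 mol
mol N = 2 × 0.116 g N₂ ÷ 28.014 g/mol = 0.008282 mol
Divide by the smallest (0.008282 mol): C 3.018, H 9.022, N 1.000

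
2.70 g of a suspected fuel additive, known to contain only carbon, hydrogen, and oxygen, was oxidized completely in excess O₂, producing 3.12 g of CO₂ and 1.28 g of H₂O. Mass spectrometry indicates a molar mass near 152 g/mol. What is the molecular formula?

C4H8O6

mol C = 3.12 g CO₂ ÷ 44.009 g/mol = 0.07089 mol
mol H = 2 × 1.28 g H₂O ÷ 18.015 g/mol = 0.1421 mol
mass O = 2.70 − (0.8515 + 0.1432) = 1.705 g → mol O = 1.705 ÷ 15.999 = 0.1066 mol
Divide by the smallest (0.07089 mol): C 1.000, H 2.004, O 1.503
Multiplying each by 2 gives whole numbers: C 2.00, H 4.01, O 3.01
Empirical formula: C2H4O3
Empirical-formula mass = 76.05 g/mol; 152 ÷ 76.05 ≈ 2, so the molecular formula is C4H8O6.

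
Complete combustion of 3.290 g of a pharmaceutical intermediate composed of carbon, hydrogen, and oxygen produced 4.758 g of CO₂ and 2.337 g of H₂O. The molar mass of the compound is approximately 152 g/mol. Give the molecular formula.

mol C = 4.758 g CO₂ ÷ 44.009 g/mol = 0.10811 mol
mol H = 2 × 2.337 g H₂O ÷ 18.015 g/mol = 0.25945 mol
mass O = 3.290 − (1.2986 + 0.26153) = 1.7299 g → mol O = 1.7299 ÷ 15.999 = 0.10813 mol
Divide by the smallest (0.10811 mol): C 1.000, H 2.400, O 1.000
Multiplying each by 5 gives whole numbers: C 5.00, H 12.00, O 5.00
Empirical formula: C5H12O5
Empirical-formula mass = 152.15 g/mol; 152 ÷ 152.15 ≈ 1, so the molecular formula is C5H12O5.

C5H12O5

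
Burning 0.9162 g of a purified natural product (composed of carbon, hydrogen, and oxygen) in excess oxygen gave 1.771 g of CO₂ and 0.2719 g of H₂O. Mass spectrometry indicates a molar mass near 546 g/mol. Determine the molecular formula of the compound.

C24H18O15

mol C = 1.771 g CO₂ ÷ 44.009 g/mol = 0.040242 mol
mol H = 2 × 0.2719 g H₂O ÷ 18.015 g/mol = 0.030186 mol
mass O = 0.9162 − (0.48334 + 0.030427) = 0.40243 g → mol O = 0.40243 ÷ 15.999 = 0.025153 mol
Divide by the smallest (0.025153 mol): C 1.600, H 1.200, O 1.000
Multiplying each by 5 gives whole numbers: C 8.00, H 6.00, O 5.00
Empirical formula: C8H6O5
Empirical-formula mass = 182.13 g/mol; 546 ÷ 182.13 ≈ 3, so the molecular formula is C24H18O15.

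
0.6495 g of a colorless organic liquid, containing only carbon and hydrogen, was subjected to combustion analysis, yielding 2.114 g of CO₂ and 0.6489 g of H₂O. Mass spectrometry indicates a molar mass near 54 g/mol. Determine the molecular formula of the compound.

C4H6

mol C = 2.114 g CO₂ ÷ 44.009 g/mol = 0.048036 mol
mol H = 2 × 0.6489 g H₂O ÷ 18.015 g/mol = 0.072040 mol
Divide by the smallest (0.048036 mol): C 1.000, H 1.500
Multiplying each by 2 gives whole numbers: C 2.00, H 3.00
Empirical formula: C2H3
Empirical-formula mass = 27.05 g/mol; 54 ÷ 27.05 ≈ 2, so the molecular formula is C4H6.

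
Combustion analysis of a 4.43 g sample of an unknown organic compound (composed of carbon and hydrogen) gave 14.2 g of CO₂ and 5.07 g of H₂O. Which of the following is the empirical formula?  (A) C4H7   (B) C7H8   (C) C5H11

mol C = 14.2 g CO₂ ÷ 44.009 g/mol = 0.3227 mol
mol H = 2 × 5.07 g H₂O ÷ 18.015 g/mol = 0.5629 mol
Divide by the smallest (0.3227 mol): C 1.000, H 1.744
Multiplying each by 4 gives whole numbers: C 4.00, H 6.98

(A) C4H7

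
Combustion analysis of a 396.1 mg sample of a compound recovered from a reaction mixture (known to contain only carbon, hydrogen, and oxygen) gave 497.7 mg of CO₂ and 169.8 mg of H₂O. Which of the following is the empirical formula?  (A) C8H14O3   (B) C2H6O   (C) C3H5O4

(C) C3H5O4

mol C = 0.4977 g CO₂ ÷ 44.009 g/mol = 0.011309 mol
mol H = 2 × 0.1698 g H₂O ÷ 18.015 g/mol = 0.018851 mol
mass O = 0.3961 − (0.13583 + 0.019002) = 0.24127 g → mol O = 0.24127 ÷ 15.999 = 0.015080 mol
Divide by the smallest (0.011309 mol): C 1.000, H 1.667, O 1.333
Multiplying each by 3 gives whole numbers: C 3.00, H 5.00, O 4.00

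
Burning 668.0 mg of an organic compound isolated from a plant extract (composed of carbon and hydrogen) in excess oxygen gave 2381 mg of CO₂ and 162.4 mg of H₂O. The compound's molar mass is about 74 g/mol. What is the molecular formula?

C6H2

mol C = 2.381 g CO₂ ÷ 44.009 g/mol = 0.054103 mol
mol H = 2 × 0.1624 g H₂O ÷ 18.015 g/mol = 0.018029 mol
Divide by the smallest (0.018029 mol): C 3.001, H 1.000
Empirical formula: C3H
Empirical-formula mass = 37.04 g/mol; 74 ÷ 37.04 ≈ 2, so the molecular formula is C6H2.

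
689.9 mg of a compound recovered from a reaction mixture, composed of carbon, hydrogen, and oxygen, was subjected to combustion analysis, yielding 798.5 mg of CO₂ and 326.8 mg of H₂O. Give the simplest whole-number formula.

mol C = 0.7985 g CO₂ ÷ 44.009 g/mol = 0.018144 mol
mol H = 2 × 0.3268 g H₂O ÷ 18.015 g/mol = 0.036281 mol
mass O = 0.6899 − (0.21793 + 0.036571) = 0.43540 g → mol O = 0.43540 ÷ 15.999 = 0.027214 mol
Divide by the smallest (0.018144 mol): C 1.000, H 2.000, O 1.500
Multiplying each by 2 gives whole numbers: C 2.00, H 4.00, O 3.00

C2H4O3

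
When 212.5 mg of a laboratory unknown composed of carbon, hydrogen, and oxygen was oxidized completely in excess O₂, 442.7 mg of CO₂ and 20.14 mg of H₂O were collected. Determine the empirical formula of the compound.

mol C = 0.4427 g CO₂ ÷ 44.009 g/mol = 0.010059 mol
mol H = 2 × 0.02014 g H₂O ÷ 18.015 g/mol = 0.0022359 mol
mass O = 0.2125 − (0.12082 + 0.0022538) = 0.089424 g → mol O = 0.089424 ÷ 15.999 = 0.0055893 mol
Divide by the smallest (0.0022359 mol): C 4.499, H 1.000, O 2.500
Multiplying each by 2 gives whole numbers: C 9.00, H 2.00, O 5.00

C9H2O5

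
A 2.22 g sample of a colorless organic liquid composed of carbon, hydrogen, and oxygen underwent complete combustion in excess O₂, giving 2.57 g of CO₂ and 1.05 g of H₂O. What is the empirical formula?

C2H4O3

mol C = 2.57 g CO₂ ÷ 44.009 g/mol = 0.05840 mol
mol H = 2 × 1.05 g H₂O ÷ 18.015 g/mol = 0.1166 mol
mass O = 2.22 − (0.7014 + 0.1175) = 1.401 g → mol O = 1.401 ÷ 15.999 = 0.08757 mol
Divide by the smallest (0.05840 mol): C 1.000, H 1.996, O 1.500
Multiplying each by 2 gives whole numbers: C 2.00, H 3.99, O 3.00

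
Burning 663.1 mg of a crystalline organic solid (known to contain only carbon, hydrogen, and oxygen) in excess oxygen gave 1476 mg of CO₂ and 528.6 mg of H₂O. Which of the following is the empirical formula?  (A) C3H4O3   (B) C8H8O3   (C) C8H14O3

mol C = 1.476 g CO₂ ÷ 44.009 g/mol = 0.033539 mol
mol H = 2 × 0.5286 g H₂O ÷ 18.015 g/mol = 0.058684 mol
mass O = 0.6631 − (0.40283 + 0.059154) = 0.20111 g → mol O = 0.20111 ÷ 15.999 = 0.012570 mol
Divide by the smallest (0.012570 mol): C 2.668, H 4.668, O 1.000
Multiplying each by 3 gives whole numbers: C 8.00, H 14.01, O 3.00

(C) C8H14O3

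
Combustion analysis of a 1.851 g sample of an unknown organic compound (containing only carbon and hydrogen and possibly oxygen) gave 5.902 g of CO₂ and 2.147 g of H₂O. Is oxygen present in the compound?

no

mol C = 5.902 g CO₂ ÷ 44.009 g/mol = 0.13411 mol
mol H = 2 × 2.147 g H₂O ÷ 18.015 g/mol = 0.23836 mol
C and H together account for 1.8510 g — essentially the entire 1.851 g sample — so the compound contains no oxygen.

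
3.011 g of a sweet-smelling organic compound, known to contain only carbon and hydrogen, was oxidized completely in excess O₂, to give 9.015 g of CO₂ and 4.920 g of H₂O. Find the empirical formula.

mol C = 9.015 g CO₂ ÷ 44.009 g/mol = 0.20484 mol
mol H = 2 × 4.920 g H₂O ÷ 18.015 g/mol = 0.54621 mol
Divide by the smallest (0.20484 mol): C 1.000, H 2.666
Multiplying each by 3 gives whole numbers: C 3.00, H 8.00

C3H8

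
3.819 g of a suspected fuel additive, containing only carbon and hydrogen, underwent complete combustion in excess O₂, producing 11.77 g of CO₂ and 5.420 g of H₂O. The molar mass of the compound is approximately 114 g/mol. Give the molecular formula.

C8H18

mol C = 11.77 g CO₂ ÷ 44.009 g/mol = 0.26745 mol
mol H = 2 × 5.420 g H₂O ÷ 18.015 g/mol = 0.60172 mol
Divide by the smallest (0.26745 mol): C 1.000, H 2.250
Multiplying each by 4 gives whole numbers: C 4.00, H 9.00
Empirical formula: C4H9
Empirical-formula mass = 57.12 g/mol; 114 ÷ 57.12 ≈ 2, so the molecular formula is C8H18.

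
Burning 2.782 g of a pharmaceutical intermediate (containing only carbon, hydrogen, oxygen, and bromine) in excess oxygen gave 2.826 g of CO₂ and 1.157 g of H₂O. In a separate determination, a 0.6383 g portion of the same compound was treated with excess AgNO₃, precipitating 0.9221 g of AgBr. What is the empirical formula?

C6H12Br2O

mol C = 2.826 g CO₂ ÷ 44.009 g/mol = 0.064214 mol
mol H = 2 × 1.157 g H₂O ÷ 18.015 g/mol = 0.12845 mol
From the AgBr data: mol Br per gram of compound = (0.9221 ÷ 187.772) ÷ 0.6383 = 0.0076935 mol/g, so in the 2.782 g combustion sample mol Br = 0.021403 mol
mass O = 2.782 − (0.77128 + 0.12948 + 1.7102) = 0.17104 g → mol O = 0.17104 ÷ 15.999 = 0.010691 mol
Divide by the smallest (0.010691 mol): C 6.006, H 12.015, Br 2.002, O 1.000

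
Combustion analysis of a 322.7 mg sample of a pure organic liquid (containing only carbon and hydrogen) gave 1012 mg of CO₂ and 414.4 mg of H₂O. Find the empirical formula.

mol C = 1.012 g CO₂ ÷ 44.009 g/mol = 0.022995 mol
mol H = 2 × 0.4144 g H₂O ÷ 18.015 g/mol = 0.046006 mol
Divide by the smallest (0.022995 mol): C 1.000, H 2.001

CH2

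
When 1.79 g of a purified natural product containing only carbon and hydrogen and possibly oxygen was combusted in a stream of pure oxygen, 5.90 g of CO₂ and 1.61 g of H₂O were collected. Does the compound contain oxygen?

no

mol C = 5.90 g CO₂ ÷ 44.009 g/mol = 0.1341 mol
mol H = 2 × 1.61 g H₂O ÷ 18.015 g/mol = 0.1787 mol
C and H together account for 1.790 g — essentially the entire 1.79 g sample — so the compound contains no oxygen.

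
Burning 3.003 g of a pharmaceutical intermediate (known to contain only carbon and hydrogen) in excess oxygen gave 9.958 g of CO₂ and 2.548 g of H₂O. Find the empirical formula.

mol C = 9.958 g CO₂ ÷ 44.009 g/mol = 0.22627 mol
mol H = 2 × 2.548 g H₂O ÷ 18.015 g/mol = 0.28288 mol
Divide by the smallest (0.22627 mol): C 1.000, H 1.250
Multiplying each by 4 gives whole numbers: C 4.00, H 5.00

C4H5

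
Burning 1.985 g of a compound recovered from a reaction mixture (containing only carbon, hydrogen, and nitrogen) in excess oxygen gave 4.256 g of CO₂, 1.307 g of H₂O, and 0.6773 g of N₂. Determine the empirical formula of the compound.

C2H3N

mol C = 4.256 g CO₂ ÷ 44.009 g/mol = 0.096707 mol
mol H = 2 × 1.307 g H₂O ÷ 18.015 g/mol = 0.14510 mol
mol N = 2 × 0.6773 g N₂ ÷ 28.014 g/mol = 0.048354 mol
Divide by the smallest (0.048354 mol): C 2.000, H 3.001, N 1.000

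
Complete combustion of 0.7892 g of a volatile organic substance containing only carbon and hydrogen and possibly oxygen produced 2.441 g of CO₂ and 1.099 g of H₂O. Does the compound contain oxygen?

no

mol C = 2.441 g CO₂ ÷ 44.009 g/mol = 0.055466 mol
mol H = 2 × 1.099 g H₂O ÷ 18.015 g/mol = 0.12201 mol
C and H together account for 0.78919 g — essentially the entire 0.7892 g sample — so the compound contains no oxygen.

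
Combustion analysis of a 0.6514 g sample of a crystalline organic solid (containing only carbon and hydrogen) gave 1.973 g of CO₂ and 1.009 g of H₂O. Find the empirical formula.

C2H5

mol C = 1.973 g CO₂ ÷ 44.009 g/mol = 0.044832 mol
mol H = 2 × 1.009 g H₂O ÷ 18.015 g/mol = 0.11202 mol
Divide by the smallest (0.044832 mol): C 1.000, H 2.499
Multiplying each by 2 gives whole numbers: C 2.00, H 5.00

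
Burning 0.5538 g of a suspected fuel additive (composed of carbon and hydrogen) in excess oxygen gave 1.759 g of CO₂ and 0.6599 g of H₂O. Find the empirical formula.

C6H11

mol C = 1.759 g CO₂ ÷ 44.009 g/mol = 0.039969 mol
mol H = 2 × 0.6599 g H₂O ÷ 18.015 g/mol = 0.073261 mol
Divide by the smallest (0.039969 mol): C 1.000, H 1.833
Multiplying each by 6 gives whole numbers: C 6.00, H 11.00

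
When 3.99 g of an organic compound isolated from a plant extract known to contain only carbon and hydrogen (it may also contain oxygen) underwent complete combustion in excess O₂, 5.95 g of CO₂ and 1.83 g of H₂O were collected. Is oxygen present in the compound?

mol C = 5.95 g CO₂ ÷ 44.009 g/mol = 0.1352 mol
mol H = 2 × 1.83 g H₂O ÷ 18.015 g/mol = 0.2032 mol
C and H account for only 1.829 g of the 3.99 g sample; the remaining 2.161 g must be oxygen.

yes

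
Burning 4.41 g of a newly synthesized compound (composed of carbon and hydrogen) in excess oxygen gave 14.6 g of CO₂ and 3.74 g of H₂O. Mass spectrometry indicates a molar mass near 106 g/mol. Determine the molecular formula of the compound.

mol C = 14.6 g CO₂ ÷ 44.009 g/mol = 0.3318 mol
mol H = 2 × 3.74 g H₂O ÷ 18.015 g/mol = 0.4152 mol
Divide by the smallest (0.3318 mol): C 1.000, H 1.252
Multiplying each by 4 gives whole numbers: C 4.00, H 5.01
Empirical formula: C4H5
Empirical-formula mass = 53.08 g/mol; 106 ÷ 53.08 ≈ 2, so the molecular formula is C8H10.

C8H10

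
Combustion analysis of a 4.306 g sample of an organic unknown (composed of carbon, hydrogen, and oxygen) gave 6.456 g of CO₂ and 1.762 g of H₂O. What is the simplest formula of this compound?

C3H4O3

mol C = 6.456 g CO₂ ÷ 44.009 g/mol = 0.14670 mol
mol H = 2 × 1.762 g H₂O ÷ 18.015 g/mol = 0.19561 mol
mass O = 4.306 − (1.7620 + 0.19718) = 2.3468 g → mol O = 2.3468 ÷ 15.999 = 0.14669 mol
Divide by the smallest (0.14669 mol): C 1.000, H 1.334, O 1.000
Multiplying each by 3 gives whole numbers: C 3.00, H 4.00, O 3.00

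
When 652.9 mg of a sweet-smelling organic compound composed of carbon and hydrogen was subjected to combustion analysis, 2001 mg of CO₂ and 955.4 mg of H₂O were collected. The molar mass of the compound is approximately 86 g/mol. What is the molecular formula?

mol C = 2.001 g CO₂ ÷ 44.009 g/mol = 0.045468 mol
mol H = 2 × 0.9554 g H₂O ÷ 18.015 g/mol = 0.10607 mol
Divide by the smallest (0.045468 mol): C 1.000, H 2.333
Multiplying each by 3 gives whole numbers: C 3.00, H 7.00
Empirical formula: C3H7
Empirical-formula mass = 43.09 g/mol; 86 ÷ 43.09 ≈ 2, so the molecular formula is C6H14.

C6H14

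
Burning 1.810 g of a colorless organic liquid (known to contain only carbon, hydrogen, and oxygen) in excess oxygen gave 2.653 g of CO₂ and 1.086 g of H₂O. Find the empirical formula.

CH2O

mol C = 2.653 g CO₂ ÷ 44.009 g/mol = 0.060283 mol
mol H = 2 × 1.086 g H₂O ÷ 18.015 g/mol = 0.12057 mol
mass O = 1.810 − (0.72406 + 0.12153) = 0.96441 g → mol O = 0.96441 ÷ 15.999 = 0.060279 mol
Divide by the smallest (0.060279 mol): C 1.000, H 2.000, O 1.000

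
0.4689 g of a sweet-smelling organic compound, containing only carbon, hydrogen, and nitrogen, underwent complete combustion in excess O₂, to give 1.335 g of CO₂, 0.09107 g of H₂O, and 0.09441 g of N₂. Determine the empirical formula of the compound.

C9H3N2

mol C = 1.335 g CO₂ ÷ 44.009 g/mol = 0.030335 mol
mol H = 2 × 0.09107 g H₂O ÷ 18.015 g/mol = 0.010110 mol
mol N = 2 × 0.09441 g N₂ ÷ 28.014 g/mol = 0.0067402 mol
Divide by the smallest (0.0067402 mol): C 4.501, H 1.500, N 1.000
Multiplying each by 2 gives whole numbers: C 9.00, H 3.00, N 2.00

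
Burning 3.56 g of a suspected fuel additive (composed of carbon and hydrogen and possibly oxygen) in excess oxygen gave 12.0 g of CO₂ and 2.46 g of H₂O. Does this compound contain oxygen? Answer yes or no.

mol C = 12.0 g CO₂ ÷ 44.009 g/mol = 0.2727 mol
mol H = 2 × 2.46 g H₂O ÷ 18.015 g/mol = 0.2731 mol
C and H together account for 3.550 g — essentially the entire 3.56 g sample — so the compound contains no oxygen.

no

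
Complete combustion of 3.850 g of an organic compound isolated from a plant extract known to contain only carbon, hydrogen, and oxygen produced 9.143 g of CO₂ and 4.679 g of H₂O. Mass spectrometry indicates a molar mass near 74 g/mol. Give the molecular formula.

C4H10O

mol C = 9.143 g CO₂ ÷ 44.009 g/mol = 0.20775 mol
mol H = 2 × 4.679 g H₂O ÷ 18.015 g/mol = 0.51946 mol
mass O = 3.850 − (2.4953 + 0.52361) = 0.83107 g → mol O = 0.83107 ÷ 15.999 = 0.051945 mol
Divide by the smallest (0.051945 mol): C 3.999, H 10.000, O 1.000
Empirical formula: C4H10O
Empirical-formula mass = 74.12 g/mol; 74 ÷ 74.12 ≈ 1, so the molecular formula is C4H10O.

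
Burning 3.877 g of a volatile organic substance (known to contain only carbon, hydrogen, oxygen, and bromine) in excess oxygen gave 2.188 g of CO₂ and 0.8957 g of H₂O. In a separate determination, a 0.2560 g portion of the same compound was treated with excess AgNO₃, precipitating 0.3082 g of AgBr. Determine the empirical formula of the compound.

C2H4BrO3

mol C = 2.188 g CO₂ ÷ 44.009 g/mol = 0.049717 mol
mol H = 2 × 0.8957 g H₂O ÷ 18.015 g/mol = 0.099439 mol
From the AgBr data: mol Br per gram of compound = (0.3082 ÷ 187.772) ÷ 0.2560 = 0.0064115 mol/g, so in the 3.877 g combustion sample mol Br = 0.024858 mol
mass O = 3.877 − (0.59715 + 0.10023 + 1.9862) = 1.1934 g → mol O = 1.1934 ÷ 15.999 = 0.074592 mol
Divide by the smallest (0.024858 mol): C 2.000, H 4.000, Br 1.000, O 3.001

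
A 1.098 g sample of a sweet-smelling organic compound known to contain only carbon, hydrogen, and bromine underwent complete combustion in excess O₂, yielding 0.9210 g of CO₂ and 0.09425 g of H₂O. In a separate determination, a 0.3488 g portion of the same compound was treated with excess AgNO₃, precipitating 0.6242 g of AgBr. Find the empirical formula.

mol C = 0.9210 g CO₂ ÷ 44.009 g/mol = 0.020928 mol
mol H = 2 × 0.09425 g H₂O ÷ 18.015 g/mol = 0.010464 mol
From the AgBr data: mol Br per gram of compound = (0.6242 ÷ 187.772) ÷ 0.3488 = 0.0095305 mol/g, so in the 1.098 g combustion sample mol Br = 0.010465 mol
Divide by the smallest (0.010464 mol): C 2.000, H 1.000, Br 1.000

C2HBr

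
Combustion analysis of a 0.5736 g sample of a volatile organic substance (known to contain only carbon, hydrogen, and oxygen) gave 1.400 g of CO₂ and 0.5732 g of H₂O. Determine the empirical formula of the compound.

mol C = 1.400 g CO₂ ÷ 44.009 g/mol = 0.031812 mol
mol H = 2 × 0.5732 g H₂O ÷ 18.015 g/mol = 0.063636 mol
mass O = 0.5736 − (0.38209 + 0.064145) = 0.12737 g → mol O = 0.12737 ÷ 15.999 = 0.0079608 mol
Divide by the smallest (0.0079608 mol): C 3.996, H 7.994, O 1.000

C4H8O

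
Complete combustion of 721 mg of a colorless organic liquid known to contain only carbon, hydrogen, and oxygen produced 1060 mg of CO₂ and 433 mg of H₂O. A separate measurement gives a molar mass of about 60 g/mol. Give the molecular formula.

mol C = 1.06 g CO₂ ÷ 44.009 g/mol = 0.02409 mol
mol H = 2 × 0.433 g H₂O ÷ 18.015 g/mol = 0.04807 mol
mass O = 0.721 − (0.2893 + 0.04846) = 0.3832 g → mol O = 0.3832 ÷ 15.999 = 0.02395 mol
Divide by the smallest (0.02395 mol): C 1.005, H 2.007, O 1.000
Empirical formula: CH2O
Empirical-formula mass = 30.03 g/mol; 60 ÷ 30.03 ≈ 2, so the molecular formula is C2H4O2.

C2H4O2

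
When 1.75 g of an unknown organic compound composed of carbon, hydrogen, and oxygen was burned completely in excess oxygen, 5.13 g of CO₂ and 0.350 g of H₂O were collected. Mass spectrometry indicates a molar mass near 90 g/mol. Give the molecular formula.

mol C = 5.13 g CO₂ ÷ 44.009 g/mol = 0.1166 mol
mol H = 2 × 0.350 g H₂O ÷ 18.015 g/mol = 0.03886 mol
mass O = 1.75 − (1.400 + 0.03917) = 0.3107 g → mol O = 0.3107 ÷ 15.999 = 0.01942 mol
Divide by the smallest (0.01942 mol): C 6.002, H 2.001, O 1.000
Empirical formula: C6H2O
Empirical-formula mass = 90.08 g/mol; 90 ÷ 90.08 ≈ 1, so the molecular formula is C6H2O.

C6H2O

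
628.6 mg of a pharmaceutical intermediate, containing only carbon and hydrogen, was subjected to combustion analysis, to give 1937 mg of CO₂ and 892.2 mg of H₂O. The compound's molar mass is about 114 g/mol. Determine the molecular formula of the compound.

C8H18

mol C = 1.937 g CO₂ ÷ 44.009 g/mol = 0.044014 mol
mol H = 2 × 0.8922 g H₂O ÷ 18.015 g/mol = 0.099051 mol
Divide by the smallest (0.044014 mol): C 1.000, H 2.250
Multiplying each by 4 gives whole numbers: C 4.00, H 9.00
Empirical formula: C4H9
Empirical-formula mass = 57.12 g/mol; 114 ÷ 57.12 ≈ 2, so the molecular formula is C8H18.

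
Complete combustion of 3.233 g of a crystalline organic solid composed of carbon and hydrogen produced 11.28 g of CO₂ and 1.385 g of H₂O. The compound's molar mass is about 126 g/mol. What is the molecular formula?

mol C = 11.28 g CO₂ ÷ 44.009 g/mol = 0.25631 mol
mol H = 2 × 1.385 g H₂O ÷ 18.015 g/mol = 0.15376 mol
Divide by the smallest (0.15376 mol): C 1.667, H 1.000
Multiplying each by 3 gives whole numbers: C 5.00, H 3.00
Empirical formula: C5H3
Empirical-formula mass = 63.08 g/mol; 126 ÷ 63.08 ≈ 2, so the molecular formula is C10H6.

C10H6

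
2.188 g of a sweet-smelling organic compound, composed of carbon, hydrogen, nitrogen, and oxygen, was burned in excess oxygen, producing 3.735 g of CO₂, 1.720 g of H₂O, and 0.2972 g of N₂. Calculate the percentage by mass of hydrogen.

mol C = 3.735 g CO₂ ÷ 44.009 g/mol = 0.084869 mol
mol H = 2 × 1.720 g H₂O ÷ 18.015 g/mol = 0.19095 mol
mol N = 2 × 0.2972 g N₂ ÷ 28.014 g/mol = 0.021218 mol
mass O = 2.188 − (1.0194 + 0.19248 + 0.29720) = 0.67896 g → mol O = 0.67896 ÷ 15.999 = 0.042438 mol
mass % H = 0.19248 g ÷ 2.188 g × 100%

8.80%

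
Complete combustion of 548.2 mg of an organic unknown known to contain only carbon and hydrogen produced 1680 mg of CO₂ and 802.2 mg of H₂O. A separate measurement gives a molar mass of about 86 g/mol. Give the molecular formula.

mol C = 1.680 g CO₂ ÷ 44.009 g/mol = 0.038174 mol
mol H = 2 × 0.8022 g H₂O ÷ 18.015 g/mol = 0.089059 mol
Divide by the smallest (0.038174 mol): C 1.000, H 2.333
Multiplying each by 3 gives whole numbers: C 3.00, H 7.00
Empirical formula: C3H7
Empirical-formula mass = 43.09 g/mol; 86 ÷ 43.09 ≈ 2, so the molecular formula is C6H14.

C6H14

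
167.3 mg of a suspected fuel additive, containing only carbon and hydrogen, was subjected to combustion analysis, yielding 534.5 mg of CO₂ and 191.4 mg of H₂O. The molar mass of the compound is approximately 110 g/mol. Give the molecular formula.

mol C = 0.5345 g CO₂ ÷ 44.009 g/mol = 0.012145 mol
mol H = 2 × 0.1914 g H₂O ÷ 18.015 g/mol = 0.021249 mol
Divide by the smallest (0.012145 mol): C 1.000, H 1.750
Multiplying each by 4 gives whole numbers: C 4.00, H 7.00
Empirical formula: C4H7
Empirical-formula mass = 55.10 g/mol; 110 ÷ 55.10 ≈ 2, so the molecular formula is C8H14.

C8H14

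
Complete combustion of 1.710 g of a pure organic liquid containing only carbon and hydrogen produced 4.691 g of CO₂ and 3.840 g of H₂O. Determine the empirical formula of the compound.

CH4

mol C = 4.691 g CO₂ ÷ 44.009 g/mol = 0.10659 mol
mol H = 2 × 3.840 g H₂O ÷ 18.015 g/mol = 0.42631 mol
Divide by the smallest (0.10659 mol): C 1.000, H 3.999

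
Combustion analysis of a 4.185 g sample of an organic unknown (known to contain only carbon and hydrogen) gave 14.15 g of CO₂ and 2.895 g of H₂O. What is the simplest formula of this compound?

CH

mol C = 14.15 g CO₂ ÷ 44.009 g/mol = 0.32153 mol
mol H = 2 × 2.895 g H₂O ÷ 18.015 g/mol = 0.32140 mol
Divide by the smallest (0.32140 mol): C 1.000, H 1.000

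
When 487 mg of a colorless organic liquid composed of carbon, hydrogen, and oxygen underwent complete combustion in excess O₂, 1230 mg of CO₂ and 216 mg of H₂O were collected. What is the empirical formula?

mol C = 1.23 g CO₂ ÷ 44.009 g/mol = 0.02795 mol
mol H = 2 × 0.216 g H₂O ÷ 18.015 g/mol = 0.02398 mol
mass O = 0.487 − (0.3357 + 0.02417) = 0.1271 g → mol O = 0.1271 ÷ 15.999 = 0.007946 mol
Divide by the smallest (0.007946 mol): C 3.517, H 3.018, O 1.000
Multiplying each by 2 gives whole numbers: C 7.03, H 6.04, O 2.00

C7H6O2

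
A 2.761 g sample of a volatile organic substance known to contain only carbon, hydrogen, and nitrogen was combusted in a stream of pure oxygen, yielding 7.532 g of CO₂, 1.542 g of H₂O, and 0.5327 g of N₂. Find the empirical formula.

C9H9N2

mol C = 7.532 g CO₂ ÷ 44.009 g/mol = 0.17115 mol
mol H = 2 × 1.542 g H₂O ÷ 18.015 g/mol = 0.17119 mol
mol N = 2 × 0.5327 g N₂ ÷ 28.014 g/mol = 0.038031 mol
Divide by the smallest (0.038031 mol): C 4.500, H 4.501, N 1.000
Multiplying each by 2 gives whole numbers: C 9.00, H 9.00, N 2.00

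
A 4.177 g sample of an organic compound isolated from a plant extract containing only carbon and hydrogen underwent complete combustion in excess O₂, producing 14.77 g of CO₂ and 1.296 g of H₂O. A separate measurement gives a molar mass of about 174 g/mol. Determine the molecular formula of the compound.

C14H6

mol C = 14.77 g CO₂ ÷ 44.009 g/mol = 0.33561 mol
mol H = 2 × 1.296 g H₂O ÷ 18.015 g/mol = 0.14388 mol
Divide by the smallest (0.14388 mol): C 2.333, H 1.000
Multiplying each by 3 gives whole numbers: C 7.00, H 3.00
Empirical formula: C7H3
Empirical-formula mass = 87.10 g/mol; 174 ÷ 87.10 ≈ 2, so the molecular formula is C14H6.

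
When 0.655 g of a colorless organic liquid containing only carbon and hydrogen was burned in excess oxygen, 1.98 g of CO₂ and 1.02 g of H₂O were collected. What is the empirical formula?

C2H5

mol C = 1.98 g CO₂ ÷ 44.009 g/mol = 0.04499 mol
mol H = 2 × 1.02 g H₂O ÷ 18.015 g/mol = 0.1132 mol
Divide by the smallest (0.04499 mol): C 1.000, H 2.517
Multiplying each by 2 gives whole numbers: C 2.00, H 5.03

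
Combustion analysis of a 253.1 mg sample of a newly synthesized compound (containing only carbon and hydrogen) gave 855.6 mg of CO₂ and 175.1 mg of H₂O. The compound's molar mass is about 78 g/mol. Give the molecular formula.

C6H6

mol C = 0.8556 g CO₂ ÷ 44.009 g/mol = 0.019441 mol
mol H = 2 × 0.1751 g H₂O ÷ 18.015 g/mol = 0.019439 mol
Divide by the smallest (0.019439 mol): C 1.000, H 1.000
Empirical formula: CH
Empirical-formula mass = 13.02 g/mol; 78 ÷ 13.02 ≈ 6, so the molecular formula is C6H6.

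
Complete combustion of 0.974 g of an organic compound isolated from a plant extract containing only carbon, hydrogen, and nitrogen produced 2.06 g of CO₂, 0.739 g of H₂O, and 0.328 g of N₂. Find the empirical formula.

C4H7N2

mol C = 2.06 g CO₂ ÷ 44.009 g/mol = 0.04681 mol
mol H = 2 × 0.739 g H₂O ÷ 18.015 g/mol = 0.08204 mol
mol N = 2 × 0.328 g N₂ ÷ 28.014 g/mol = 0.02342 mol
Divide by the smallest (0.02342 mol): C 1.999, H 3.504, N 1.000
Multiplying each by 2 gives whole numbers: C 4.00, H 7.01, N 2.00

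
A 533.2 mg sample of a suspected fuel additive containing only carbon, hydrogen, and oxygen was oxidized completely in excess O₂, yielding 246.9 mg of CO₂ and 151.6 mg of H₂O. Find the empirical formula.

CH3O5

mol C = 0.2469 g CO₂ ÷ 44.009 g/mol = 0.0056102 mol
mol H = 2 × 0.1516 g H₂O ÷ 18.015 g/mol = 0.016830 mol
mass O = 0.5332 − (0.067384 + 0.016965) = 0.44885 g → mol O = 0.44885 ÷ 15.999 = 0.028055 mol
Divide by the smallest (0.0056102 mol): C 1.000, H 3.000, O 5.001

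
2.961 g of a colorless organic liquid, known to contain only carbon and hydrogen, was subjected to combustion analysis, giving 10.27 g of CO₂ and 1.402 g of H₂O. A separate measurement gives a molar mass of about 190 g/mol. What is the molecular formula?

mol C = 10.27 g CO₂ ÷ 44.009 g/mol = 0.23336 mol
mol H = 2 × 1.402 g H₂O ÷ 18.015 g/mol = 0.15565 mol
Divide by the smallest (0.15565 mol): C 1.499, H 1.000
Multiplying each by 2 gives whole numbers: C 3.00, H 2.00
Empirical formula: C3H2
Empirical-formula mass = 38.05 g/mol; 190 ÷ 38.05 ≈ 5, so the molecular formula is C15H10.

C15H10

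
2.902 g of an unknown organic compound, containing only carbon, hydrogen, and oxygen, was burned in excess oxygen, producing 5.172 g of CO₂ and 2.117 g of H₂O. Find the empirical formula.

mol C = 5.172 g CO₂ ÷ 44.009 g/mol = 0.11752 mol
mol H = 2 × 2.117 g H₂O ÷ 18.015 g/mol = 0.23503 mol
mass O = 2.902 − (1.4115 + 0.23691) = 1.2535 g → mol O = 1.2535 ÷ 15.999 = 0.078351 mol
Divide by the smallest (0.078351 mol): C 1.500, H 3.000, O 1.000
Multiplying each by 2 gives whole numbers: C 3.00, H 6.00, O 2.00

C3H6O2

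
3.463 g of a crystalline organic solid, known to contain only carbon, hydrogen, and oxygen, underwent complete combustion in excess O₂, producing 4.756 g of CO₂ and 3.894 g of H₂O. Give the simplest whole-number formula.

mol C = 4.756 g CO₂ ÷ 44.009 g/mol = 0.10807 mol
mol H = 2 × 3.894 g H₂O ÷ 18.015 g/mol = 0.43231 mol
mass O = 3.463 − (1.2980 + 0.43576) = 1.7292 g → mol O = 1.7292 ÷ 15.999 = 0.10808 mol
Divide by the smallest (0.10807 mol): C 1.000, H 4.000, O 1.000

CH4O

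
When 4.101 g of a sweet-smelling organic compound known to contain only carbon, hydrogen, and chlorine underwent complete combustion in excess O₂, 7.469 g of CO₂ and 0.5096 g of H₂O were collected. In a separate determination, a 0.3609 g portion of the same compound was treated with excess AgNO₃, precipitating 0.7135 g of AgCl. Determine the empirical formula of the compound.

C3HCl

mol C = 7.469 g CO₂ ÷ 44.009 g/mol = 0.16972 mol
mol H = 2 × 0.5096 g H₂O ÷ 18.015 g/mol = 0.056575 mol
From the AgCl data: mol Cl per gram of compound = (0.7135 ÷ 143.318) ÷ 0.3609 = 0.013795 mol/g, so in the 4.101 g combustion sample mol Cl = 0.056571 mol
Divide by the smallest (0.056571 mol): C 3.000, H 1.000, Cl 1.000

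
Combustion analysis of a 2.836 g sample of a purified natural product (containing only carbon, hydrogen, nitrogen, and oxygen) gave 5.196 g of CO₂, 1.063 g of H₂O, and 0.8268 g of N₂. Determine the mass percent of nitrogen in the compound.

mol C = 5.196 g CO₂ ÷ 44.009 g/mol = 0.11807 mol
mol H = 2 × 1.063 g H₂O ÷ 18.015 g/mol = 0.11801 mol
mol N = 2 × 0.8268 g N₂ ÷ 28.014 g/mol = 0.059028 mol
mass O = 2.836 − (1.4181 + 0.11896 + 0.82680) = 0.47214 g → mol O = 0.47214 ÷ 15.999 = 0.029511 mol
mass % N = 0.82680 g ÷ 2.836 g × 100%

29.15%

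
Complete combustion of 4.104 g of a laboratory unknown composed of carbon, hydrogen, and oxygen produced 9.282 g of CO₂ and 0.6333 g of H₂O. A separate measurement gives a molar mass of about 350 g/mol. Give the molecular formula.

mol C = 9.282 g CO₂ ÷ 44.009 g/mol = 0.21091 mol
mol H = 2 × 0.6333 g H₂O ÷ 18.015 g/mol = 0.070308 mol
mass O = 4.104 − (2.5333 + 0.070871) = 1.4999 g → mol O = 1.4999 ÷ 15.999 = 0.093748 mol
Divide by the smallest (0.070308 mol): C 3.000, H 1.000, O 1.333
Multiplying each by 3 gives whole numbers: C 9.00, H 3.00, O 4.00
Empirical formula: C9H3O4
Empirical-formula mass = 175.12 g/mol; 350 ÷ 175.12 ≈ 2, so the molecular formula is C18H6O8.

C18H6O8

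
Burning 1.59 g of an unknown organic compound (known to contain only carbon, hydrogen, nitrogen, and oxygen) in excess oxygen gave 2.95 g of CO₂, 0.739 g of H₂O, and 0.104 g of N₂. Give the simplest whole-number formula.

mol C = 2.95 g CO₂ ÷ 44.009 g/mol = 0.06703 mol
mol H = 2 × 0.739 g H₂O ÷ 18.015 g/mol = 0.08204 mol
mol N = 2 × 0.104 g N₂ ÷ 28.014 g/mol = 0.007425 mol
mass O = 1.59 − (0.8051 + 0.08270 + 0.1040) = 0.5982 g → mol O = 0.5982 ÷ 15.999 = 0.03739 mol
Divide by the smallest (0.007425 mol): C 9.028, H 11.050, N 1.000, O 5.036

C9H11NO5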